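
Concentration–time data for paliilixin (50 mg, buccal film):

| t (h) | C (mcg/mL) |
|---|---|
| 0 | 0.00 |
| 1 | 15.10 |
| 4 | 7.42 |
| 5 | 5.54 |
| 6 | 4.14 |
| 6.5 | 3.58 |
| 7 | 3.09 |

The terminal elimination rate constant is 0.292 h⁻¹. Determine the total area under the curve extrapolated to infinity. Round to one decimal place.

Trapezoidal AUC_0→7:
  [0→1]: (0.00+15.10)/2 × 1 = 7.55
  [1→4]: (15.10+7.42)/2 × 3 = 33.78
  [4→5]: (7.42+5.54)/2 × 1 = 6.48
  [5→6]: (5.54+4.14)/2 × 1 = 4.84
  [6→6.5]: (4.14+3.58)/2 × 0.5 = 1.93
  [6.5→7]: (3.58+3.09)/2 × 0.5 = 1.6675
  Sum = 56.2475 mcg/mL·h
Extrapolated tail: C_last / k_e = 3.09 / 0.292 = 10.582
AUC_0→∞ = 56.2475 + 10.582 = 66.8295 mcg/mL·h

AUC = 66.8 mcg/mL·h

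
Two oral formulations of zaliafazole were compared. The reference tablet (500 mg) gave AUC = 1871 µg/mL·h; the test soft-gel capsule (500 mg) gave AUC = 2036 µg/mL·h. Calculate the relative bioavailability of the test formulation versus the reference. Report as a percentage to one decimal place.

F_rel = (AUC_test/D_test) / (AUC_ref/D_ref)
      = (2036/500) / (1871/500)
      = 4.072 / 3.742 = 1.0882 = 108.82%

F_rel = 108.8%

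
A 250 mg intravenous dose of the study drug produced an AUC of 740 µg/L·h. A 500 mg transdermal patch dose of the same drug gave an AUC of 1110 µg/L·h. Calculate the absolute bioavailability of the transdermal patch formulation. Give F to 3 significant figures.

F = (AUC_ev / D_ev) / (AUC_iv / D_iv)
  = (1110/500) / (740/250)
  = 2.22 / 2.96 = 0.7500

F = 0.750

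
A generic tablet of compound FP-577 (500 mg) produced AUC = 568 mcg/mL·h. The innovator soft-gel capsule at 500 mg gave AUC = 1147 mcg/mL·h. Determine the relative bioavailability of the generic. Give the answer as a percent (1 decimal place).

F_rel = 49.5%

F_rel = (AUC_test/D_test) / (AUC_ref/D_ref)
      = (568/500) / (1147/500)
      = 1.136 / 2.294 = 0.4952 = 49.52%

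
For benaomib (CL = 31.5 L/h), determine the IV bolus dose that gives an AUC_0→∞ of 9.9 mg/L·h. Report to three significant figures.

Dose = 312 mg

Dose_iv = CL × AUC_0→∞
     = 31.5 × 9.9 = 311.85 mg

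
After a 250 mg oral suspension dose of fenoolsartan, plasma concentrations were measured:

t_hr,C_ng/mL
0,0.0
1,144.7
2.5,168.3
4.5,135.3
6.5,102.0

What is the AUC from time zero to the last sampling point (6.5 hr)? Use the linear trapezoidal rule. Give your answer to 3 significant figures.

Trapezoidal AUC_0→6.5:
  [0→1]: (0.0+144.7)/2 × 1 = 72.35
  [1→2.5]: (144.7+168.3)/2 × 1.5 = 234.75
  [2.5→4.5]: (168.3+135.3)/2 × 2 = 303.6
  [4.5→6.5]: (135.3+102.0)/2 × 2 = 237.3
  Sum = 848.0 ng/mL·hr

AUC = 848 ng/mL·hr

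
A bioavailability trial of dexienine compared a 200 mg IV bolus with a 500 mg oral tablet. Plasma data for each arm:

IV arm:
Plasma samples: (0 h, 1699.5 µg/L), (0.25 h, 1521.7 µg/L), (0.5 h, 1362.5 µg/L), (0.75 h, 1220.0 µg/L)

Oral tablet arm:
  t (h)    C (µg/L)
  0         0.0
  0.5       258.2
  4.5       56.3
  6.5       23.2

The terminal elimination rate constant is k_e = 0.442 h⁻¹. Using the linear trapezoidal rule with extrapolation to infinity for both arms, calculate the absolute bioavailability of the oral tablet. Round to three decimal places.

F = 0.086

Trapezoidal AUC_0→0.75 (IV):
  [0→0.25]: (1699.5+1521.7)/2 × 0.25 = 402.65
  [0.25→0.5]: (1521.7+1362.5)/2 × 0.25 = 360.525
  [0.5→0.75]: (1362.5+1220.0)/2 × 0.25 = 322.8125
  Sum = 1085.9875 µg/L·h
IV tail: 1220.0/0.442 = 2760.181; AUC_iv,0→∞ = 1085.9875 + 2760.181 = 3846.1685 µg/L·h
Trapezoidal AUC_0→6.5 (oral tablet):
  [0→0.5]: (0.0+258.2)/2 × 0.5 = 64.55
  [0.5→4.5]: (258.2+56.3)/2 × 4 = 629.0
  [4.5→6.5]: (56.3+23.2)/2 × 2 = 79.5
  Sum = 773.05 µg/L·h
oral tablet tail: 23.2/0.442 = 52.489; AUC_ev,0→∞ = 773.05 + 52.489 = 825.539 µg/L·h
F = (AUC_ev/D_ev)/(AUC_iv/D_iv) = (825.539/500)/(3846.1685/200) = 1.651078/19.2308 = 0.0859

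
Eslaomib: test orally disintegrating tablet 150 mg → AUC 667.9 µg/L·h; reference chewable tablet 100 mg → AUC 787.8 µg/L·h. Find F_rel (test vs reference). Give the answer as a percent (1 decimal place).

F_rel = (AUC_test/D_test) / (AUC_ref/D_ref)
      = (667.9/150) / (787.8/100)
      = 4.45267 / 7.878 = 0.5652 = 56.52%

F_rel = 56.5%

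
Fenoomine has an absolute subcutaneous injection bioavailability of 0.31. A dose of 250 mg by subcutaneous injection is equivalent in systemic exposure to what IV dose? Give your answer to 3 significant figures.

D_iv = 77.5 mg

Systemic exposure from an extravascular dose = F × D_ev, so the equivalent IV dose is F × D_ev.
D_iv = F × D_ev = 0.31 × 250 = 77.5 mg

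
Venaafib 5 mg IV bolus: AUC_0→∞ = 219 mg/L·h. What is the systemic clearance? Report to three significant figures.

CL = 0.0228 L/h

CL = Dose_iv / AUC_0→∞
   = 5 / 219 = 0.0228311 L/h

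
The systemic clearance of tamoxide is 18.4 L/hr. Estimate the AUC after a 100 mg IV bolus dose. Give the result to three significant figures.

AUC = 5.43 mg/L·hr

AUC_0→∞ = Dose_iv / CL
        = 100 / 18.4 = 5.43478 mg/L·hr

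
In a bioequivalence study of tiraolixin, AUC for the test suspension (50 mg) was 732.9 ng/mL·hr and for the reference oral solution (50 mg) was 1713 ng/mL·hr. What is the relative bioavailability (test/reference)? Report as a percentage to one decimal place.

F_rel = 42.8%

F_rel = (AUC_test/D_test) / (AUC_ref/D_ref)
      = (732.9/50) / (1713/50)
      = 14.658 / 34.26 = 0.4278 = 42.78%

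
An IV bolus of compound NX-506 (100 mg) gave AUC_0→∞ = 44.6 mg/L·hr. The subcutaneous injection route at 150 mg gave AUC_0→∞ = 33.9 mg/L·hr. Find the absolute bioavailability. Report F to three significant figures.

F = (AUC_ev / D_ev) / (AUC_iv / D_iv)
  = (33.9/150) / (44.6/100)
  = 0.226 / 0.446 = 0.5067

F = 0.507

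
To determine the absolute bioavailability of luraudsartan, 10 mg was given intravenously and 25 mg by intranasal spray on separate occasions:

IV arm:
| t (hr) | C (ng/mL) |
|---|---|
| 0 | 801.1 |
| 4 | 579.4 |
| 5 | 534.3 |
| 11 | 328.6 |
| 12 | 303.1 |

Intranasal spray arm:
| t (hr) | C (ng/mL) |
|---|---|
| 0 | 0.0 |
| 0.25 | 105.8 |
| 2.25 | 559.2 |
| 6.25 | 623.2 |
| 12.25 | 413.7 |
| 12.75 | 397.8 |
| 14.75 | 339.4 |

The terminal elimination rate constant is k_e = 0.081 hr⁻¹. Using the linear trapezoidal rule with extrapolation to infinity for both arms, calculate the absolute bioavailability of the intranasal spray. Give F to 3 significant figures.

Trapezoidal AUC_0→12 (IV):
  [0→4]: (801.1+579.4)/2 × 4 = 2761.0
  [4→5]: (579.4+534.3)/2 × 1 = 556.85
  [5→11]: (534.3+328.6)/2 × 6 = 2588.7
  [11→12]: (328.6+303.1)/2 × 1 = 315.85
  Sum = 6222.4 ng/mL·hr
IV tail: 303.1/0.081 = 3741.975; AUC_iv,0→∞ = 6222.4 + 3741.975 = 9964.375 ng/mL·hr
Trapezoidal AUC_0→14.75 (intranasal spray):
  [0→0.25]: (0.0+105.8)/2 × 0.25 = 13.225
  [0.25→2.25]: (105.8+559.2)/2 × 2 = 665.0
  [2.25→6.25]: (559.2+623.2)/2 × 4 = 2364.8
  [6.25→12.25]: (623.2+413.7)/2 × 6 = 3110.7
  [12.25→12.75]: (413.7+397.8)/2 × 0.5 = 202.875
  [12.75→14.75]: (397.8+339.4)/2 × 2 = 737.2
  Sum = 7093.8 ng/mL·hr
intranasal spray tail: 339.4/0.081 = 4190.123; AUC_ev,0→∞ = 7093.8 + 4190.123 = 11283.923 ng/mL·hr
F = (AUC_ev/D_ev)/(AUC_iv/D_iv) = (11283.923/25)/(9964.375/10) = 451.35692/996.4375 = 0.4530

F = 0.453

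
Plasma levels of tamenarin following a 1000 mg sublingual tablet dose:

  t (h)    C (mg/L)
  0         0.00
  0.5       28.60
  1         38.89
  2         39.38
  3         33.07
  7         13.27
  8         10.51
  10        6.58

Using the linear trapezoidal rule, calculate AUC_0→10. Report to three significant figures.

AUC = 221 mg/L·h

Trapezoidal AUC_0→10:
  [0→0.5]: (0.00+28.60)/2 × 0.5 = 7.15
  [0.5→1]: (28.60+38.89)/2 × 0.5 = 16.8725
  [1→2]: (38.89+39.38)/2 × 1 = 39.135
  [2→3]: (39.38+33.07)/2 × 1 = 36.225
  [3→7]: (33.07+13.27)/2 × 4 = 92.68
  [7→8]: (13.27+10.51)/2 × 1 = 11.89
  [8→10]: (10.51+6.58)/2 × 2 = 17.09
  Sum = 221.0425 mg/L·h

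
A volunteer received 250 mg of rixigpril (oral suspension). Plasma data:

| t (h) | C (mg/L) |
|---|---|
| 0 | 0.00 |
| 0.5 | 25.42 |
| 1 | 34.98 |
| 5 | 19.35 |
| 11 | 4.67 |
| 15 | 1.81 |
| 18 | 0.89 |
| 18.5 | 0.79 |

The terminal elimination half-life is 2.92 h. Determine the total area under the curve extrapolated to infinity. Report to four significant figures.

AUC = 222.9 mg/L·h

Trapezoidal AUC_0→18.5:
  [0→0.5]: (0.00+25.42)/2 × 0.5 = 6.355
  [0.5→1]: (25.42+34.98)/2 × 0.5 = 15.1
  [1→5]: (34.98+19.35)/2 × 4 = 108.66
  [5→11]: (19.35+4.67)/2 × 6 = 72.06
  [11→15]: (4.67+1.81)/2 × 4 = 12.96
  [15→18]: (1.81+0.89)/2 × 3 = 4.05
  [18→18.5]: (0.89+0.79)/2 × 0.5 = 0.42
  Sum = 219.605 mg/L·h
k_e = ln2 / t½ = 0.693147 / 2.92 = 0.2374 h^-1
Extrapolated tail: C_last / k_e = 0.79 / 0.2374 = 3.328
AUC_0→∞ = 219.605 + 3.328 = 222.933 mg/L·h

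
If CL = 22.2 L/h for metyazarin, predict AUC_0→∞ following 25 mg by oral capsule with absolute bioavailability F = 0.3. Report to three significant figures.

AUC_0→∞ = F × Dose / CL
        = 0.3 × 25 / 22.2 = 0.337838 mg/L·h

AUC = 0.338 mg/L·h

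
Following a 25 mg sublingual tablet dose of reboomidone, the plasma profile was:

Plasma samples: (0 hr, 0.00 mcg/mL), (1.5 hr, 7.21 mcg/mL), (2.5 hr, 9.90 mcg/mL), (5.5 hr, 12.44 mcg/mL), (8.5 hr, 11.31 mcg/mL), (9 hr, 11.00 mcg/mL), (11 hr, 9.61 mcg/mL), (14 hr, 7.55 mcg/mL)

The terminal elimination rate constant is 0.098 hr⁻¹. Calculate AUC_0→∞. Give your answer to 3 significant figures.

AUC = 212 mcg/mL·hr

Trapezoidal AUC_0→14:
  [0→1.5]: (0.00+7.21)/2 × 1.5 = 5.4075
  [1.5→2.5]: (7.21+9.90)/2 × 1 = 8.555
  [2.5→5.5]: (9.90+12.44)/2 × 3 = 33.51
  [5.5→8.5]: (12.44+11.31)/2 × 3 = 35.625
  [8.5→9]: (11.31+11.00)/2 × 0.5 = 5.5775
  [9→11]: (11.00+9.61)/2 × 2 = 20.61
  [11→14]: (9.61+7.55)/2 × 3 = 25.74
  Sum = 135.025 mcg/mL·hr
Extrapolated tail: C_last / k_e = 7.55 / 0.098 = 77.041
AUC_0→∞ = 135.025 + 77.041 = 212.066 mcg/mL·hr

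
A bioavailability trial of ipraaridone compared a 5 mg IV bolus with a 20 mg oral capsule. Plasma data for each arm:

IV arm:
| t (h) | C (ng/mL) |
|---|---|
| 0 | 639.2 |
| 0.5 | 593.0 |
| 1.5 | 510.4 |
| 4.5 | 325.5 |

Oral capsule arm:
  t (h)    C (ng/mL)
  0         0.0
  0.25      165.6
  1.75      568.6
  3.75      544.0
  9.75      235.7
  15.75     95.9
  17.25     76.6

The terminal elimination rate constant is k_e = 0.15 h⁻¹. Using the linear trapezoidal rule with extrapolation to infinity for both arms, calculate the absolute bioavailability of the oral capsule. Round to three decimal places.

Trapezoidal AUC_0→4.5 (IV):
  [0→0.5]: (639.2+593.0)/2 × 0.5 = 308.05
  [0.5→1.5]: (593.0+510.4)/2 × 1 = 551.7
  [1.5→4.5]: (510.4+325.5)/2 × 3 = 1253.85
  Sum = 2113.6 ng/mL·h
IV tail: 325.5/0.15 = 2170.000; AUC_iv,0→∞ = 2113.6 + 2170.000 = 4283.6 ng/mL·h
Trapezoidal AUC_0→17.25 (oral capsule):
  [0→0.25]: (0.0+165.6)/2 × 0.25 = 20.7
  [0.25→1.75]: (165.6+568.6)/2 × 1.5 = 550.65
  [1.75→3.75]: (568.6+544.0)/2 × 2 = 1112.6
  [3.75→9.75]: (544.0+235.7)/2 × 6 = 2339.1
  [9.75→15.75]: (235.7+95.9)/2 × 6 = 994.8
  [15.75→17.25]: (95.9+76.6)/2 × 1.5 = 129.375
  Sum = 5147.225 ng/mL·h
oral capsule tail: 76.6/0.15 = 510.667; AUC_ev,0→∞ = 5147.225 + 510.667 = 5657.892 ng/mL·h
F = (AUC_ev/D_ev)/(AUC_iv/D_iv) = (5657.892/20)/(4283.6/5) = 282.8946/856.72 = 0.3302

F = 0.330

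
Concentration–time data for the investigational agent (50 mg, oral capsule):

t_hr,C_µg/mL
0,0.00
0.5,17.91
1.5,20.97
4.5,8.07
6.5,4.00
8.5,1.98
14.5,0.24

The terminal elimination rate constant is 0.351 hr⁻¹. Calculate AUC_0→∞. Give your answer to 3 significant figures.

AUC = 92.9 µg/mL·hr

Trapezoidal AUC_0→14.5:
  [0→0.5]: (0.00+17.91)/2 × 0.5 = 4.4775
  [0.5→1.5]: (17.91+20.97)/2 × 1 = 19.44
  [1.5→4.5]: (20.97+8.07)/2 × 3 = 43.56
  [4.5→6.5]: (8.07+4.00)/2 × 2 = 12.07
  [6.5→8.5]: (4.00+1.98)/2 × 2 = 5.98
  [8.5→14.5]: (1.98+0.24)/2 × 6 = 6.66
  Sum = 92.1875 µg/mL·hr
Extrapolated tail: C_last / k_e = 0.24 / 0.351 = 0.684
AUC_0→∞ = 92.1875 + 0.684 = 92.8715 µg/mL·hr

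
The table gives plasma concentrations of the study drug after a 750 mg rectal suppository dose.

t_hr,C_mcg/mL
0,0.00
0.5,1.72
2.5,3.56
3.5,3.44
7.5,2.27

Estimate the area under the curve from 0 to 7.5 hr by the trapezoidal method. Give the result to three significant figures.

AUC = 20.6 mcg/mL·hr

Trapezoidal AUC_0→7.5:
  [0→0.5]: (0.00+1.72)/2 × 0.5 = 0.43
  [0.5→2.5]: (1.72+3.56)/2 × 2 = 5.28
  [2.5→3.5]: (3.56+3.44)/2 × 1 = 3.5
  [3.5→7.5]: (3.44+2.27)/2 × 4 = 11.42
  Sum = 20.63 mcg/mL·hr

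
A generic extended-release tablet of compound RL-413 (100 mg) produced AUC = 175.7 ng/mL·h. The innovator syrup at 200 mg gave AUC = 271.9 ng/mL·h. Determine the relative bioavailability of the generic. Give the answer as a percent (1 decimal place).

F_rel = 129.2%

F_rel = (AUC_test/D_test) / (AUC_ref/D_ref)
      = (175.7/100) / (271.9/200)
      = 1.757 / 1.3595 = 1.2924 = 129.24%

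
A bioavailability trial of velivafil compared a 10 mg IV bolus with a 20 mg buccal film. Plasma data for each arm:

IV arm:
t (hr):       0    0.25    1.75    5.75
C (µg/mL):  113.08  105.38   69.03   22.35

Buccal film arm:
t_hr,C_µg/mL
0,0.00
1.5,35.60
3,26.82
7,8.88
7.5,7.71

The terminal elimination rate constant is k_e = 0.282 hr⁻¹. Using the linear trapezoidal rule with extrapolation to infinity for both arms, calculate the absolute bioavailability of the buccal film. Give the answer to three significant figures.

Trapezoidal AUC_0→5.75 (IV):
  [0→0.25]: (113.08+105.38)/2 × 0.25 = 27.3075
  [0.25→1.75]: (105.38+69.03)/2 × 1.5 = 130.8075
  [1.75→5.75]: (69.03+22.35)/2 × 4 = 182.76
  Sum = 340.875 µg/mL·hr
IV tail: 22.35/0.282 = 79.255; AUC_iv,0→∞ = 340.875 + 79.255 = 420.13 µg/mL·hr
Trapezoidal AUC_0→7.5 (buccal film):
  [0→1.5]: (0.00+35.60)/2 × 1.5 = 26.7
  [1.5→3]: (35.60+26.82)/2 × 1.5 = 46.815
  [3→7]: (26.82+8.88)/2 × 4 = 71.4
  [7→7.5]: (8.88+7.71)/2 × 0.5 = 4.1475
  Sum = 149.0625 µg/mL·hr
buccal film tail: 7.71/0.282 = 27.340; AUC_ev,0→∞ = 149.0625 + 27.340 = 176.4025 µg/mL·hr
F = (AUC_ev/D_ev)/(AUC_iv/D_iv) = (176.4025/20)/(420.13/10) = 8.820125/42.013 = 0.2099

F = 0.210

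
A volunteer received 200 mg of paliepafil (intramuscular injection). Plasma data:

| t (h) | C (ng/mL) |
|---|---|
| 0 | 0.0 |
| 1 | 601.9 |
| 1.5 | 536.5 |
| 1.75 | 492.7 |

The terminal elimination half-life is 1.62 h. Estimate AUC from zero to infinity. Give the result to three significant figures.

AUC = 1870 ng/mL·h

Trapezoidal AUC_0→1.75:
  [0→1]: (0.0+601.9)/2 × 1 = 300.95
  [1→1.5]: (601.9+536.5)/2 × 0.5 = 284.6
  [1.5→1.75]: (536.5+492.7)/2 × 0.25 = 128.65
  Sum = 714.2 ng/mL·h
k_e = ln2 / t½ = 0.693147 / 1.62 = 0.4279 h^-1
Extrapolated tail: C_last / k_e = 492.7 / 0.4279 = 1151.437
AUC_0→∞ = 714.2 + 1151.437 = 1865.637 ng/mL·h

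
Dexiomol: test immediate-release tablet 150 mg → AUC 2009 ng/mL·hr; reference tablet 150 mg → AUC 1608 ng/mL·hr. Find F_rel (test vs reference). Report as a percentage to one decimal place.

F_rel = (AUC_test/D_test) / (AUC_ref/D_ref)
      = (2009/150) / (1608/150)
      = 13.3933 / 10.72 = 1.2494 = 124.94%

F_rel = 124.9%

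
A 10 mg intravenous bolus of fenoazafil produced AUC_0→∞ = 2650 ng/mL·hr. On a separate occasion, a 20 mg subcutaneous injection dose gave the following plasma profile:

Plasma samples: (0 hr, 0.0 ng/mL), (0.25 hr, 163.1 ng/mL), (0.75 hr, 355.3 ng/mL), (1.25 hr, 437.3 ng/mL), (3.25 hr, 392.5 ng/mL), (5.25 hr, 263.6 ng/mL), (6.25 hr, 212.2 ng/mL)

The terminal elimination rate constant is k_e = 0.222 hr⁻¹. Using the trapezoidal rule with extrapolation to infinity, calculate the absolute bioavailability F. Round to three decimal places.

Trapezoidal AUC_0→6.25 (subcutaneous injection):
  [0→0.25]: (0.0+163.1)/2 × 0.25 = 20.3875
  [0.25→0.75]: (163.1+355.3)/2 × 0.5 = 129.6
  [0.75→1.25]: (355.3+437.3)/2 × 0.5 = 198.15
  [1.25→3.25]: (437.3+392.5)/2 × 2 = 829.8
  [3.25→5.25]: (392.5+263.6)/2 × 2 = 656.1
  [5.25→6.25]: (263.6+212.2)/2 × 1 = 237.9
  Sum = 2071.9375 ng/mL·hr
Tail: C_last/k_e = 212.2/0.222 = 955.856
AUC_0→∞ (subcutaneous injection) = 2071.9375 + 955.856 = 3027.7935 ng/mL·hr
F = (AUC_ev/D_ev)/(AUC_iv/D_iv) = (3027.7935/20)/(2650/10) = 151.39/265 = 0.5713

F = 0.571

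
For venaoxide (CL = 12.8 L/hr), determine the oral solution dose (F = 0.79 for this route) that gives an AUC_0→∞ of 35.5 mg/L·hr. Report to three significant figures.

Dose = CL × AUC_0→∞ / F
     = 12.8 × 35.5 / 0.79 = 575.19 mg

Dose = 575 mg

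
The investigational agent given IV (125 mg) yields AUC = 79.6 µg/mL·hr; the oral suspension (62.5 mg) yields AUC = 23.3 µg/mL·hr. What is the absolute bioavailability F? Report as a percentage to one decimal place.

F = 58.5%

F = (AUC_ev / D_ev) / (AUC_iv / D_iv)
  = (23.3/62.5) / (79.6/125)
  = 0.3728 / 0.6368 = 0.5854
  = 58.54%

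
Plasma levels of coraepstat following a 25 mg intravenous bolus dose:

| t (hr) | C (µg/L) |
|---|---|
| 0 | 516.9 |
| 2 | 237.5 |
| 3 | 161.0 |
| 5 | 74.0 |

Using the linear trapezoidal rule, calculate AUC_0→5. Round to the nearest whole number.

AUC = 1189 µg/L·hr

Trapezoidal AUC_0→5:
  [0→2]: (516.9+237.5)/2 × 2 = 754.4
  [2→3]: (237.5+161.0)/2 × 1 = 199.25
  [3→5]: (161.0+74.0)/2 × 2 = 235.0
  Sum = 1188.65 µg/L·hr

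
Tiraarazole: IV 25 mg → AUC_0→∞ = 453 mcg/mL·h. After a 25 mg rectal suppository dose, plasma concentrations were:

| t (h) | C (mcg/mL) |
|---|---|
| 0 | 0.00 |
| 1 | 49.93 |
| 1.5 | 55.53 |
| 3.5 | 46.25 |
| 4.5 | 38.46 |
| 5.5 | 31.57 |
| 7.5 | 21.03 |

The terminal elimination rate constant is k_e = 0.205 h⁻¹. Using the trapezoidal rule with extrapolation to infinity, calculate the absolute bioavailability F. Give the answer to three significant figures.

Trapezoidal AUC_0→7.5 (rectal suppository):
  [0→1]: (0.00+49.93)/2 × 1 = 24.965
  [1→1.5]: (49.93+55.53)/2 × 0.5 = 26.365
  [1.5→3.5]: (55.53+46.25)/2 × 2 = 101.78
  [3.5→4.5]: (46.25+38.46)/2 × 1 = 42.355
  [4.5→5.5]: (38.46+31.57)/2 × 1 = 35.015
  [5.5→7.5]: (31.57+21.03)/2 × 2 = 52.6
  Sum = 283.08 mcg/mL·h
Tail: C_last/k_e = 21.03/0.205 = 102.585
AUC_0→∞ (rectal suppository) = 283.08 + 102.585 = 385.665 mcg/mL·h
F = (AUC_ev/D_ev)/(AUC_iv/D_iv) = (385.665/25)/(453/25) = 15.4266/18.12 = 0.8514

F = 0.851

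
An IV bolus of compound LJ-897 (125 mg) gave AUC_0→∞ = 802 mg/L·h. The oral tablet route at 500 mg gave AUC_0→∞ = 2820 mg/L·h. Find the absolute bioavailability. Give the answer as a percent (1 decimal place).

F = (AUC_ev / D_ev) / (AUC_iv / D_iv)
  = (2820/500) / (802/125)
  = 5.64 / 6.416 = 0.8791
  = 87.91%

F = 87.9%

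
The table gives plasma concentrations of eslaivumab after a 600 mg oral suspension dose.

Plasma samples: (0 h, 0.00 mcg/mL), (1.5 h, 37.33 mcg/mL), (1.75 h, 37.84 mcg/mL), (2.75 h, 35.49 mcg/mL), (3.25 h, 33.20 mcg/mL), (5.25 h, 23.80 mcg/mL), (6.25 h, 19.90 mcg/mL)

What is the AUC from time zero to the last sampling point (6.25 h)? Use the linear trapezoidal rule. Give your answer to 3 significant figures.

AUC = 170 mcg/mL·h

Trapezoidal AUC_0→6.25:
  [0→1.5]: (0.00+37.33)/2 × 1.5 = 27.9975
  [1.5→1.75]: (37.33+37.84)/2 × 0.25 = 9.39625
  [1.75→2.75]: (37.84+35.49)/2 × 1 = 36.665
  [2.75→3.25]: (35.49+33.20)/2 × 0.5 = 17.1725
  [3.25→5.25]: (33.20+23.80)/2 × 2 = 57.0
  [5.25→6.25]: (23.80+19.90)/2 × 1 = 21.85
  Sum = 170.08125 mcg/mL·h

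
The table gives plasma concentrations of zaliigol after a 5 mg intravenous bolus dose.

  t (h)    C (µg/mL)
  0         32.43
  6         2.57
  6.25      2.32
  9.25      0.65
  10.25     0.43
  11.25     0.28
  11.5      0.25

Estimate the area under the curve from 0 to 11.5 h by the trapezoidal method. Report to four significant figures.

Trapezoidal AUC_0→11.5:
  [0→6]: (32.43+2.57)/2 × 6 = 105.0
  [6→6.25]: (2.57+2.32)/2 × 0.25 = 0.61125
  [6.25→9.25]: (2.32+0.65)/2 × 3 = 4.455
  [9.25→10.25]: (0.65+0.43)/2 × 1 = 0.54
  [10.25→11.25]: (0.43+0.28)/2 × 1 = 0.355
  [11.25→11.5]: (0.28+0.25)/2 × 0.25 = 0.06625
  Sum = 111.0275 µg/mL·h

AUC = 111.0 µg/mL·h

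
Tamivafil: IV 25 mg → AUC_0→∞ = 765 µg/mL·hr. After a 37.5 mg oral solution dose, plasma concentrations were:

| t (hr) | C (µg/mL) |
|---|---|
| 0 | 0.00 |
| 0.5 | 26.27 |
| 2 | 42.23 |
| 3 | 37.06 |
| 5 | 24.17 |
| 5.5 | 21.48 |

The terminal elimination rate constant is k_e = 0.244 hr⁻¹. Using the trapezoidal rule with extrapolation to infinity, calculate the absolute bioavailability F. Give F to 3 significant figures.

F = 0.225

Trapezoidal AUC_0→5.5 (oral solution):
  [0→0.5]: (0.00+26.27)/2 × 0.5 = 6.5675
  [0.5→2]: (26.27+42.23)/2 × 1.5 = 51.375
  [2→3]: (42.23+37.06)/2 × 1 = 39.645
  [3→5]: (37.06+24.17)/2 × 2 = 61.23
  [5→5.5]: (24.17+21.48)/2 × 0.5 = 11.4125
  Sum = 170.23 µg/mL·hr
Tail: C_last/k_e = 21.48/0.244 = 88.033
AUC_0→∞ (oral solution) = 170.23 + 88.033 = 258.263 µg/mL·hr
F = (AUC_ev/D_ev)/(AUC_iv/D_iv) = (258.263/37.5)/(765/25) = 6.88701/30.6 = 0.2251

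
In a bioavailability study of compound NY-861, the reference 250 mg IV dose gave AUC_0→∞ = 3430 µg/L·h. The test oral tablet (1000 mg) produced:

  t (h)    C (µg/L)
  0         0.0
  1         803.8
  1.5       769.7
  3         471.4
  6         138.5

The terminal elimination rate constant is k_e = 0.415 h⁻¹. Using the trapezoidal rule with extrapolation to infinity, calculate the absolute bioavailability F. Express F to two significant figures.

Trapezoidal AUC_0→6 (oral tablet):
  [0→1]: (0.0+803.8)/2 × 1 = 401.9
  [1→1.5]: (803.8+769.7)/2 × 0.5 = 393.375
  [1.5→3]: (769.7+471.4)/2 × 1.5 = 930.825
  [3→6]: (471.4+138.5)/2 × 3 = 914.85
  Sum = 2640.95 µg/L·h
Tail: C_last/k_e = 138.5/0.415 = 333.735
AUC_0→∞ (oral tablet) = 2640.95 + 333.735 = 2974.685 µg/L·h
F = (AUC_ev/D_ev)/(AUC_iv/D_iv) = (2974.685/1000)/(3430/250) = 2.974685/13.72 = 0.2168

F = 0.22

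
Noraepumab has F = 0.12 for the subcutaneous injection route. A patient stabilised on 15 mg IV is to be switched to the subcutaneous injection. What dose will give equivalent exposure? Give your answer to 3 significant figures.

D_subcutaneous = 125 mg

For equal systemic exposure: F × D_ev = D_iv
D_ev = D_iv / F = 15 / 0.12 = 125 mg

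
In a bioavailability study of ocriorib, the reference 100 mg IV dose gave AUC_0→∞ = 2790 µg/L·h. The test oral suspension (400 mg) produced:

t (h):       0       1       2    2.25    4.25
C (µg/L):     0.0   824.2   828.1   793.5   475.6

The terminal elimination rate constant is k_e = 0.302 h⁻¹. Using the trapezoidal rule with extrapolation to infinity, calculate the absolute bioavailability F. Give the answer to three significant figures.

F = 0.384

Trapezoidal AUC_0→4.25 (oral suspension):
  [0→1]: (0.0+824.2)/2 × 1 = 412.1
  [1→2]: (824.2+828.1)/2 × 1 = 826.15
  [2→2.25]: (828.1+793.5)/2 × 0.25 = 202.7
  [2.25→4.25]: (793.5+475.6)/2 × 2 = 1269.1
  Sum = 2710.05 µg/L·h
Tail: C_last/k_e = 475.6/0.302 = 1574.834
AUC_0→∞ (oral suspension) = 2710.05 + 1574.834 = 4284.884 µg/L·h
F = (AUC_ev/D_ev)/(AUC_iv/D_iv) = (4284.884/400)/(2790/100) = 10.71221/27.9 = 0.3840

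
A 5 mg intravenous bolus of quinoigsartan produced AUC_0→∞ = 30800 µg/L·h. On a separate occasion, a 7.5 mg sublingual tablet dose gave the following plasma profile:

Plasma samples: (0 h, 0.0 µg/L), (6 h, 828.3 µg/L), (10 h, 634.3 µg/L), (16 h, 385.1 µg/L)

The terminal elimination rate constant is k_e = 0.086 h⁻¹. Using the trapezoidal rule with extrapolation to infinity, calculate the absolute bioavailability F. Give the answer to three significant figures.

F = 0.280

Trapezoidal AUC_0→16 (sublingual tablet):
  [0→6]: (0.0+828.3)/2 × 6 = 2484.9
  [6→10]: (828.3+634.3)/2 × 4 = 2925.2
  [10→16]: (634.3+385.1)/2 × 6 = 3058.2
  Sum = 8468.3 µg/L·h
Tail: C_last/k_e = 385.1/0.086 = 4477.907
AUC_0→∞ (sublingual tablet) = 8468.3 + 4477.907 = 12946.207 µg/L·h
F = (AUC_ev/D_ev)/(AUC_iv/D_iv) = (12946.207/7.5)/(30800/5) = 1726.16/6160 = 0.2802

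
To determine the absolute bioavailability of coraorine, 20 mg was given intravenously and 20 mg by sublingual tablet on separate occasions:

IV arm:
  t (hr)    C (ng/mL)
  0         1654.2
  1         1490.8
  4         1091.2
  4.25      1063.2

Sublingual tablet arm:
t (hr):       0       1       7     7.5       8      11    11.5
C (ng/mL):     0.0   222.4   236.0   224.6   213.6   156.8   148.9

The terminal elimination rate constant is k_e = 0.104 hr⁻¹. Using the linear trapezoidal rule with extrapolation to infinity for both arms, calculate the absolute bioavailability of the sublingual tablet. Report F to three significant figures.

Trapezoidal AUC_0→4.25 (IV):
  [0→1]: (1654.2+1490.8)/2 × 1 = 1572.5
  [1→4]: (1490.8+1091.2)/2 × 3 = 3873.0
  [4→4.25]: (1091.2+1063.2)/2 × 0.25 = 269.3
  Sum = 5714.8 ng/mL·hr
IV tail: 1063.2/0.104 = 10223.077; AUC_iv,0→∞ = 5714.8 + 10223.077 = 15937.877 ng/mL·hr
Trapezoidal AUC_0→11.5 (sublingual tablet):
  [0→1]: (0.0+222.4)/2 × 1 = 111.2
  [1→7]: (222.4+236.0)/2 × 6 = 1375.2
  [7→7.5]: (236.0+224.6)/2 × 0.5 = 115.15
  [7.5→8]: (224.6+213.6)/2 × 0.5 = 109.55
  [8→11]: (213.6+156.8)/2 × 3 = 555.6
  [11→11.5]: (156.8+148.9)/2 × 0.5 = 76.425
  Sum = 2343.125 ng/mL·hr
sublingual tablet tail: 148.9/0.104 = 1431.731; AUC_ev,0→∞ = 2343.125 + 1431.731 = 3774.856 ng/mL·hr
F = (AUC_ev/D_ev)/(AUC_iv/D_iv) = (3774.856/20)/(15937.877/20) = 188.7428/796.89385 = 0.2368

F = 0.237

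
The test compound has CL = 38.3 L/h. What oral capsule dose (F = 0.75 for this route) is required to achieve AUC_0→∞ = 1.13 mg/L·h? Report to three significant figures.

Dose = CL × AUC_0→∞ / F
     = 38.3 × 1.13 / 0.75 = 57.7053 mg

Dose = 57.7 mg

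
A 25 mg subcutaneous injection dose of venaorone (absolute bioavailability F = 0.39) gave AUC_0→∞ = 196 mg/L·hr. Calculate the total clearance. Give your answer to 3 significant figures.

CL = 0.0497 L/hr

CL = F × Dose / AUC_0→∞
   = 0.39 × 25 / 196 = 0.0497449 L/hr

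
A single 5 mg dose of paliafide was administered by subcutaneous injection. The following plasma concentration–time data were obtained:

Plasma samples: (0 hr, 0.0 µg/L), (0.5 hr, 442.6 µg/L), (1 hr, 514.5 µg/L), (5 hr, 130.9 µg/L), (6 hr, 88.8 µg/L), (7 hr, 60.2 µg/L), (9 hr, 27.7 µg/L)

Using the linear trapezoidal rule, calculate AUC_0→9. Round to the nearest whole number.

Trapezoidal AUC_0→9:
  [0→0.5]: (0.0+442.6)/2 × 0.5 = 110.65
  [0.5→1]: (442.6+514.5)/2 × 0.5 = 239.275
  [1→5]: (514.5+130.9)/2 × 4 = 1290.8
  [5→6]: (130.9+88.8)/2 × 1 = 109.85
  [6→7]: (88.8+60.2)/2 × 1 = 74.5
  [7→9]: (60.2+27.7)/2 × 2 = 87.9
  Sum = 1912.975 µg/L·hr

AUC = 1913 µg/L·hr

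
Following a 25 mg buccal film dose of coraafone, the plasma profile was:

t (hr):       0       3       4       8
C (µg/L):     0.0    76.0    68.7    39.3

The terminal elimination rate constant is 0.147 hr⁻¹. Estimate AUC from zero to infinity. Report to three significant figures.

AUC = 670 µg/L·hr

Trapezoidal AUC_0→8:
  [0→3]: (0.0+76.0)/2 × 3 = 114.0
  [3→4]: (76.0+68.7)/2 × 1 = 72.35
  [4→8]: (68.7+39.3)/2 × 4 = 216.0
  Sum = 402.35 µg/L·hr
Extrapolated tail: C_last / k_e = 39.3 / 0.147 = 267.347
AUC_0→∞ = 402.35 + 267.347 = 669.697 µg/L·hr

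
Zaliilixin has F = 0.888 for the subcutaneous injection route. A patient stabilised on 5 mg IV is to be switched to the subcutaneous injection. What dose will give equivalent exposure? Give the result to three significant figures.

For equal systemic exposure: F × D_ev = D_iv
D_ev = D_iv / F = 5 / 0.888 = 5.63063 mg

D_subcutaneous = 5.63 mg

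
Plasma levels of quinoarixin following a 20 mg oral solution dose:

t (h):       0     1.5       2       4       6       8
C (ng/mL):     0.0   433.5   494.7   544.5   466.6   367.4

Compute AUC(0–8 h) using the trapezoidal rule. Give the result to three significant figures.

Trapezoidal AUC_0→8:
  [0→1.5]: (0.0+433.5)/2 × 1.5 = 325.125
  [1.5→2]: (433.5+494.7)/2 × 0.5 = 232.05
  [2→4]: (494.7+544.5)/2 × 2 = 1039.2
  [4→6]: (544.5+466.6)/2 × 2 = 1011.1
  [6→8]: (466.6+367.4)/2 × 2 = 834.0
  Sum = 3441.475 ng/mL·h

AUC = 3440 ng/mL·h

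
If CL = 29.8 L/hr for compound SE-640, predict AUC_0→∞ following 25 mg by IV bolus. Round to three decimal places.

AUC_0→∞ = Dose_iv / CL
        = 25 / 29.8 = 0.838926 mg/L·hr

AUC = 0.839 mg/L·hr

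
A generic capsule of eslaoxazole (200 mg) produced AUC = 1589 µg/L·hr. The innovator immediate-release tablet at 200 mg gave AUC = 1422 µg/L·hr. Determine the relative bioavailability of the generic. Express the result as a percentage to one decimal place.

F_rel = 111.7%

F_rel = (AUC_test/D_test) / (AUC_ref/D_ref)
      = (1589/200) / (1422/200)
      = 7.945 / 7.11 = 1.1174 = 111.74%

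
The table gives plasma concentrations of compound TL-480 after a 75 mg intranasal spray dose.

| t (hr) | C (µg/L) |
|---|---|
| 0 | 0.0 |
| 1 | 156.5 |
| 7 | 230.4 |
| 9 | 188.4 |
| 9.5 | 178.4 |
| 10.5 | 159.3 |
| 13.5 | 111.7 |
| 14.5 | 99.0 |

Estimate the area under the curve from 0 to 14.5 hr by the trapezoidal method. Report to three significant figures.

AUC = 2430 µg/L·hr

Trapezoidal AUC_0→14.5:
  [0→1]: (0.0+156.5)/2 × 1 = 78.25
  [1→7]: (156.5+230.4)/2 × 6 = 1160.7
  [7→9]: (230.4+188.4)/2 × 2 = 418.8
  [9→9.5]: (188.4+178.4)/2 × 0.5 = 91.7
  [9.5→10.5]: (178.4+159.3)/2 × 1 = 168.85
  [10.5→13.5]: (159.3+111.7)/2 × 3 = 406.5
  [13.5→14.5]: (111.7+99.0)/2 × 1 = 105.35
  Sum = 2430.15 µg/L·hr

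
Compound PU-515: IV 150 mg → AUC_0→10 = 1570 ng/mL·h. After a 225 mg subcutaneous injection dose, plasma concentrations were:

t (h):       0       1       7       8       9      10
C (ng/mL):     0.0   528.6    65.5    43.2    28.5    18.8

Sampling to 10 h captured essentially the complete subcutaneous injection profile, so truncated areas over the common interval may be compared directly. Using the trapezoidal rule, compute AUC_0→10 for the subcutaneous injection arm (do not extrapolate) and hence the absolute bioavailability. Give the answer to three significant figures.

Trapezoidal AUC_0→10 (subcutaneous injection):
  [0→1]: (0.0+528.6)/2 × 1 = 264.3
  [1→7]: (528.6+65.5)/2 × 6 = 1782.3
  [7→8]: (65.5+43.2)/2 × 1 = 54.35
  [8→9]: (43.2+28.5)/2 × 1 = 35.85
  [9→10]: (28.5+18.8)/2 × 1 = 23.65
  Sum = 2160.45 ng/mL·h
F = (AUC_ev/D_ev)/(AUC_iv/D_iv) = (2160.45/225)/(1570/150) = 9.602/10.4667 = 0.9174

F = 0.917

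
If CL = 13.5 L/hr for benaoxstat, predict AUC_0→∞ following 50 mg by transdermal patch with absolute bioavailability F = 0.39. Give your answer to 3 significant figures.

AUC = 1.44 mg/L·hr

AUC_0→∞ = F × Dose / CL
        = 0.39 × 50 / 13.5 = 1.44444 mg/L·hr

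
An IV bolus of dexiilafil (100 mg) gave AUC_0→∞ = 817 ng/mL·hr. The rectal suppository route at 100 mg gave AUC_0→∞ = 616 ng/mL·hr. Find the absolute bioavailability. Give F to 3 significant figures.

F = 0.754

F = (AUC_ev / D_ev) / (AUC_iv / D_iv)
  = (616/100) / (817/100)
  = 6.16 / 8.17 = 0.7540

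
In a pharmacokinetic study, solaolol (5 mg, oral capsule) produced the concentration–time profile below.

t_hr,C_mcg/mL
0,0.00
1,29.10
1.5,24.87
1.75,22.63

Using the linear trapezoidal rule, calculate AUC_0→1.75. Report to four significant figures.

AUC = 33.98 mcg/mL·hr

Trapezoidal AUC_0→1.75:
  [0→1]: (0.00+29.10)/2 × 1 = 14.55
  [1→1.5]: (29.10+24.87)/2 × 0.5 = 13.4925
  [1.5→1.75]: (24.87+22.63)/2 × 0.25 = 5.9375
  Sum = 33.98 mcg/mL·hr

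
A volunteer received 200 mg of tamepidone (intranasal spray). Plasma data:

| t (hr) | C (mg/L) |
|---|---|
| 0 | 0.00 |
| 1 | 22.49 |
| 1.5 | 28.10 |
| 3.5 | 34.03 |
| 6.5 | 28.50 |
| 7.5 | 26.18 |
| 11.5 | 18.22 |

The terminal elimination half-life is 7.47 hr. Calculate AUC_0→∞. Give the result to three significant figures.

Trapezoidal AUC_0→11.5:
  [0→1]: (0.00+22.49)/2 × 1 = 11.245
  [1→1.5]: (22.49+28.10)/2 × 0.5 = 12.6475
  [1.5→3.5]: (28.10+34.03)/2 × 2 = 62.13
  [3.5→6.5]: (34.03+28.50)/2 × 3 = 93.795
  [6.5→7.5]: (28.50+26.18)/2 × 1 = 27.34
  [7.5→11.5]: (26.18+18.22)/2 × 4 = 88.8
  Sum = 295.9575 mg/L·hr
k_e = ln2 / t½ = 0.693147 / 7.47 = 0.0928 hr^-1
Extrapolated tail: C_last / k_e = 18.22 / 0.0928 = 196.336
AUC_0→∞ = 295.9575 + 196.336 = 492.2935 mg/L·hr

AUC = 492 mg/L·hr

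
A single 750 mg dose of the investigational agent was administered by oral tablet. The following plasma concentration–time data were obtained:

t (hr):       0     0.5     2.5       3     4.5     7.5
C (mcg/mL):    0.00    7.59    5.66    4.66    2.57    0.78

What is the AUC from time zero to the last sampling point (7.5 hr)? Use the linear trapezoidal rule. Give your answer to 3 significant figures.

Trapezoidal AUC_0→7.5:
  [0→0.5]: (0.00+7.59)/2 × 0.5 = 1.8975
  [0.5→2.5]: (7.59+5.66)/2 × 2 = 13.25
  [2.5→3]: (5.66+4.66)/2 × 0.5 = 2.58
  [3→4.5]: (4.66+2.57)/2 × 1.5 = 5.4225
  [4.5→7.5]: (2.57+0.78)/2 × 3 = 5.025
  Sum = 28.175 mcg/mL·hr

AUC = 28.2 mcg/mL·hr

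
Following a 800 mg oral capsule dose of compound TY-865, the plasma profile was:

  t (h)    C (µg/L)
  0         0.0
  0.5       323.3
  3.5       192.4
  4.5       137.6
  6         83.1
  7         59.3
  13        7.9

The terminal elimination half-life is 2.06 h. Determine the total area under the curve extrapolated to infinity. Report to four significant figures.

AUC = 1481 µg/L·h

Trapezoidal AUC_0→13:
  [0→0.5]: (0.0+323.3)/2 × 0.5 = 80.825
  [0.5→3.5]: (323.3+192.4)/2 × 3 = 773.55
  [3.5→4.5]: (192.4+137.6)/2 × 1 = 165.0
  [4.5→6]: (137.6+83.1)/2 × 1.5 = 165.525
  [6→7]: (83.1+59.3)/2 × 1 = 71.2
  [7→13]: (59.3+7.9)/2 × 6 = 201.6
  Sum = 1457.7 µg/L·h
k_e = ln2 / t½ = 0.693147 / 2.06 = 0.3365 h^-1
Extrapolated tail: C_last / k_e = 7.9 / 0.3365 = 23.477
AUC_0→∞ = 1457.7 + 23.477 = 1481.177 µg/L·h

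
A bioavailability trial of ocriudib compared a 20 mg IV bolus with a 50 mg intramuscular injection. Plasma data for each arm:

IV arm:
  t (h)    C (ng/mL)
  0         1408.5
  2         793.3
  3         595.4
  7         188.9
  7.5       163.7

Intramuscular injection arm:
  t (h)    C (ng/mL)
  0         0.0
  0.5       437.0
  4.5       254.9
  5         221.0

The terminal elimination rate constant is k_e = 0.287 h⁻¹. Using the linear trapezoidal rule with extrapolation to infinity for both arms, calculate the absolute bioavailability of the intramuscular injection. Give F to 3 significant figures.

Trapezoidal AUC_0→7.5 (IV):
  [0→2]: (1408.5+793.3)/2 × 2 = 2201.8
  [2→3]: (793.3+595.4)/2 × 1 = 694.35
  [3→7]: (595.4+188.9)/2 × 4 = 1568.6
  [7→7.5]: (188.9+163.7)/2 × 0.5 = 88.15
  Sum = 4552.9 ng/mL·h
IV tail: 163.7/0.287 = 570.383; AUC_iv,0→∞ = 4552.9 + 570.383 = 5123.283 ng/mL·h
Trapezoidal AUC_0→5 (intramuscular injection):
  [0→0.5]: (0.0+437.0)/2 × 0.5 = 109.25
  [0.5→4.5]: (437.0+254.9)/2 × 4 = 1383.8
  [4.5→5]: (254.9+221.0)/2 × 0.5 = 118.975
  Sum = 1612.025 ng/mL·h
intramuscular injection tail: 221.0/0.287 = 770.035; AUC_ev,0→∞ = 1612.025 + 770.035 = 2382.06 ng/mL·h
F = (AUC_ev/D_ev)/(AUC_iv/D_iv) = (2382.06/50)/(5123.283/20) = 47.6412/256.16415 = 0.1860

F = 0.186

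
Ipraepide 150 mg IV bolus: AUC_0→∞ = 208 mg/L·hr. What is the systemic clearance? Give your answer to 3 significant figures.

CL = 0.721 L/hr

CL = Dose_iv / AUC_0→∞
   = 150 / 208 = 0.721154 L/hr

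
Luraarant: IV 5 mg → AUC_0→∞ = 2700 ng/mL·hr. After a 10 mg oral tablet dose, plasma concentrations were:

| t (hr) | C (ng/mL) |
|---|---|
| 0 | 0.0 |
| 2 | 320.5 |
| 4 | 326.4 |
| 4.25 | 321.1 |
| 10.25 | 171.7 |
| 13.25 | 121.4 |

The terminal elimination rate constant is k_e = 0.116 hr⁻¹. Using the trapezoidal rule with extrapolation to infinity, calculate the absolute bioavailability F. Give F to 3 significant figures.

Trapezoidal AUC_0→13.25 (oral tablet):
  [0→2]: (0.0+320.5)/2 × 2 = 320.5
  [2→4]: (320.5+326.4)/2 × 2 = 646.9
  [4→4.25]: (326.4+321.1)/2 × 0.25 = 80.9375
  [4.25→10.25]: (321.1+171.7)/2 × 6 = 1478.4
  [10.25→13.25]: (171.7+121.4)/2 × 3 = 439.65
  Sum = 2966.3875 ng/mL·hr
Tail: C_last/k_e = 121.4/0.116 = 1046.552
AUC_0→∞ (oral tablet) = 2966.3875 + 1046.552 = 4012.9395 ng/mL·hr
F = (AUC_ev/D_ev)/(AUC_iv/D_iv) = (4012.9395/10)/(2700/5) = 401.29395/540 = 0.7431

F = 0.743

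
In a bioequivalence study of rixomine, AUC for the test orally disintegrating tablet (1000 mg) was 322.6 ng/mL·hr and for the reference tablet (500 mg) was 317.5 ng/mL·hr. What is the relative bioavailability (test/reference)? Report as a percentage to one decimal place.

F_rel = 50.8%

F_rel = (AUC_test/D_test) / (AUC_ref/D_ref)
      = (322.6/1000) / (317.5/500)
      = 0.3226 / 0.635 = 0.5080 = 50.80%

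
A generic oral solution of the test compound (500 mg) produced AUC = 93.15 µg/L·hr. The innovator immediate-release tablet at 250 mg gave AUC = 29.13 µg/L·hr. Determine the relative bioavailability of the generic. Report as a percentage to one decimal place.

F_rel = 159.9%

F_rel = (AUC_test/D_test) / (AUC_ref/D_ref)
      = (93.15/500) / (29.13/250)
      = 0.1863 / 0.11652 = 1.5989 = 159.89%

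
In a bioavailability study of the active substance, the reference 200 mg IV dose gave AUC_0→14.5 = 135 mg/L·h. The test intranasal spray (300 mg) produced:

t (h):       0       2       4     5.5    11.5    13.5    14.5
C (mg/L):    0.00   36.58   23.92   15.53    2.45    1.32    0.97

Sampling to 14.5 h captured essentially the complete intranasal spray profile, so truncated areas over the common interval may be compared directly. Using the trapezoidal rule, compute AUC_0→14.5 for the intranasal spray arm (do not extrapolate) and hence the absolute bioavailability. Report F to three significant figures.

Trapezoidal AUC_0→14.5 (intranasal spray):
  [0→2]: (0.00+36.58)/2 × 2 = 36.58
  [2→4]: (36.58+23.92)/2 × 2 = 60.5
  [4→5.5]: (23.92+15.53)/2 × 1.5 = 29.5875
  [5.5→11.5]: (15.53+2.45)/2 × 6 = 53.94
  [11.5→13.5]: (2.45+1.32)/2 × 2 = 3.77
  [13.5→14.5]: (1.32+0.97)/2 × 1 = 1.145
  Sum = 185.5225 mg/L·h
F = (AUC_ev/D_ev)/(AUC_iv/D_iv) = (185.5225/300)/(135/200) = 0.618408/0.675 = 0.9162

F = 0.916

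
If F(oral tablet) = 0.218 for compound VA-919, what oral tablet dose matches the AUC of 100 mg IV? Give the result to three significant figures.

For equal systemic exposure: F × D_ev = D_iv
D_ev = D_iv / F = 100 / 0.218 = 458.716 mg

D_oral = 459 mg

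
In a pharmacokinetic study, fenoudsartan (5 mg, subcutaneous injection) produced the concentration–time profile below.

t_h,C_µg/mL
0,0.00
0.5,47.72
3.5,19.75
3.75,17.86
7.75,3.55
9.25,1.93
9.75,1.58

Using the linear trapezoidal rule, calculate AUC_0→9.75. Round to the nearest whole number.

Trapezoidal AUC_0→9.75:
  [0→0.5]: (0.00+47.72)/2 × 0.5 = 11.93
  [0.5→3.5]: (47.72+19.75)/2 × 3 = 101.205
  [3.5→3.75]: (19.75+17.86)/2 × 0.25 = 4.70125
  [3.75→7.75]: (17.86+3.55)/2 × 4 = 42.82
  [7.75→9.25]: (3.55+1.93)/2 × 1.5 = 4.11
  [9.25→9.75]: (1.93+1.58)/2 × 0.5 = 0.8775
  Sum = 165.64375 µg/mL·h

AUC = 166 µg/mL·h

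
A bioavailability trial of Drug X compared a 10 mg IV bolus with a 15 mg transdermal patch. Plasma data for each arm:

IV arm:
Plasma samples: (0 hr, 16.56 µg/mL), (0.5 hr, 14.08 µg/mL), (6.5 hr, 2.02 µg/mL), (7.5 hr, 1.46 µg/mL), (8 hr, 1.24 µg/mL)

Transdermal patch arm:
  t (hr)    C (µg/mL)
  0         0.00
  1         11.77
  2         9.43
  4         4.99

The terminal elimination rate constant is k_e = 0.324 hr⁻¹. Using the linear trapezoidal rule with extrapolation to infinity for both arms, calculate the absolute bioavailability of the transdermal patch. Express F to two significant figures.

F = 0.50

Trapezoidal AUC_0→8 (IV):
  [0→0.5]: (16.56+14.08)/2 × 0.5 = 7.66
  [0.5→6.5]: (14.08+2.02)/2 × 6 = 48.3
  [6.5→7.5]: (2.02+1.46)/2 × 1 = 1.74
  [7.5→8]: (1.46+1.24)/2 × 0.5 = 0.675
  Sum = 58.375 µg/mL·hr
IV tail: 1.24/0.324 = 3.827; AUC_iv,0→∞ = 58.375 + 3.827 = 62.202 µg/mL·hr
Trapezoidal AUC_0→4 (transdermal patch):
  [0→1]: (0.00+11.77)/2 × 1 = 5.885
  [1→2]: (11.77+9.43)/2 × 1 = 10.6
  [2→4]: (9.43+4.99)/2 × 2 = 14.42
  Sum = 30.905 µg/mL·hr
transdermal patch tail: 4.99/0.324 = 15.401; AUC_ev,0→∞ = 30.905 + 15.401 = 46.306 µg/mL·hr
F = (AUC_ev/D_ev)/(AUC_iv/D_iv) = (46.306/15)/(62.202/10) = 3.08707/6.2202 = 0.4963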